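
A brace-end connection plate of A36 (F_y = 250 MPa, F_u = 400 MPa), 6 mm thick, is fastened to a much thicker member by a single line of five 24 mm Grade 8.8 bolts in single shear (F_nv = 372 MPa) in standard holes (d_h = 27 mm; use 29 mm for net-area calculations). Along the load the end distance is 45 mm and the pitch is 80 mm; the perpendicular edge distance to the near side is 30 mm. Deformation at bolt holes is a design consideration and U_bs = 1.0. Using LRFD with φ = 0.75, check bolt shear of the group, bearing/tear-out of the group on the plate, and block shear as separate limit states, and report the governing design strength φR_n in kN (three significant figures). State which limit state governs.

Bolt shear: A_b = π·24²/4 = 452.4 mm²; R_n = 372 × 452.4 × 5 × 1 / 1000 = 841.4 kN → 0.75 × 841.4 = 631 kN.
Bearing: edge l_c = 31.5, r_n = 90.72 kN; interior l_c = 53, r_n = 138.2 kN; R_n = 90.72 + 4·138.2 = 643.7 kN → 483 kN.
Block shear: A_gv = 2190, A_nv = 1407, A_nt = 93 mm²; R_n = min(0.6F_uA_nv, 0.6F_yA_gv) + U_bs·F_u·A_nt = 365.7 kN → 274 kN.
Block shear governs: 274 kN.

274 kN (block shear governs)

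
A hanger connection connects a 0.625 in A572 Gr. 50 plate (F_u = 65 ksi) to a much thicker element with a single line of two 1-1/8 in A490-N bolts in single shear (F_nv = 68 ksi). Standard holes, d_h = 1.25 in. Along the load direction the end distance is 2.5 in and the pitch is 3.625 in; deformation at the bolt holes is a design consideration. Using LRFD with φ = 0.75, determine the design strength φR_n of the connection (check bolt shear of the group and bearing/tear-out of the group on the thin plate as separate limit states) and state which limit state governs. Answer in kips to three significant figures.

101 kips (bolt shear governs)

Bolt shear: A_b = π·1.125²/4 = 0.994 in²; R_n = 68 × 0.994 × 2 × 1 = 135.2 kips → 0.75 × 135.2 = 101 kips.
Bearing (1.2 l_c t F_u ≤ 2.4 d t F_u): upper limit = 2.4·1.125·0.625·65 = 109.7 kips.
  Edge l_c = 2.5 − 1.25/2 = 1.875 → r_n = 91.41 kips; interior l_c = 3.625 − 1.25 = 2.375 → r_n = 109.7 kips.
  R_n,bearing = 1·91.41 + 1·109.7 = 201.1 kips → 0.75 × 201.1 = 151 kips.
Bolt shear governs: 101 kips.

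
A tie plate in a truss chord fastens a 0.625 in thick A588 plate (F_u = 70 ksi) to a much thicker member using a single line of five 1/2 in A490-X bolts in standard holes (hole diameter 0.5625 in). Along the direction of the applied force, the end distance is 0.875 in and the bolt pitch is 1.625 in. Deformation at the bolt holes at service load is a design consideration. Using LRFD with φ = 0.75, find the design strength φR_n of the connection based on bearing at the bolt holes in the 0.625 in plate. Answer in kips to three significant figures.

181 kips

Per bolt r_n = 1.2 l_c t F_u ≤ 2.4 d t F_u; upper limit = 2.4 × 0.5 × 0.625 × 70 = 52.5 kips.
Edge bolt: l_c = 0.875 − 0.5625/2 = 0.5938 in → 1.2 × 0.5938 × 0.625 × 70 = 31.17 → r_n = 31.17 kips.
Interior bolts: l_c = 1.625 − 0.5625 = 1.062 in → 1.2 × 1.062 × 0.625 × 70 = 55.78 → r_n = 52.5 kips.
R_n = 1 × 31.17 + 4 × 52.5 = 241.2 kips.
Design strength φR_n = 0.75 × 241.2 = 181 kips.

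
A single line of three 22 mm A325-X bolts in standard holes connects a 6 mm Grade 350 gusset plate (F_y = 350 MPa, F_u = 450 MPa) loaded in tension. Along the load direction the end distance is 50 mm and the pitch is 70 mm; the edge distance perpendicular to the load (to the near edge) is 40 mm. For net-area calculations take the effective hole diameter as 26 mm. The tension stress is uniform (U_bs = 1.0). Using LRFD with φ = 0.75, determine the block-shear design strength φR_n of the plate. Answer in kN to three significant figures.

207 kN

Shear plane L_v = 50 + 2·70 = 190 mm; A_gv = 190 × 6 = 1140 mm².
A_nv = (190 − 2.5·26) × 6 = 750 mm².
A_nt = (40 − 0.5·26) × 6 = 162 mm².
0.6 F_u A_nv = 202.5 kN; 0.6 F_y A_gv = 239.4 kN → shear rupture governs the shear term.
R_n = 202.5 + 1.0 × 450 × 162 / 1000 = 275.4 kN.
Design strength φR_n = 0.75 × 275.4 = 207 kN.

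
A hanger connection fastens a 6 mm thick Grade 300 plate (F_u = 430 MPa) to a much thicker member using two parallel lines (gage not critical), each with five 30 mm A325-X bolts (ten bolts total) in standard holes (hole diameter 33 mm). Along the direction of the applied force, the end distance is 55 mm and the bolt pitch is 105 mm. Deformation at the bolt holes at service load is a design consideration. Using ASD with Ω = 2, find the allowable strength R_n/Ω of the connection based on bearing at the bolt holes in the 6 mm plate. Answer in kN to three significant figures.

Per bolt r_n = 1.2 l_c t F_u ≤ 2.4 d t F_u; upper limit = 2.4 × 30 × 6 × 430 / 1000 = 185.8 kN.
Edge bolt: l_c = 55 − 33/2 = 38.5 mm → 1.2 × 38.5 × 6 × 430 / 1000 = 119.2 → r_n = 119.2 kN.
Interior bolts: l_c = 105 − 33 = 72 mm → 1.2 × 72 × 6 × 430 / 1000 = 222.9 → r_n = 185.8 kN.
R_n = 2 × 119.2 + 8 × 185.8 = 1724 kN.
Allowable strength R_n/Ω = 1724 / 2 = 862 kN.

862 kN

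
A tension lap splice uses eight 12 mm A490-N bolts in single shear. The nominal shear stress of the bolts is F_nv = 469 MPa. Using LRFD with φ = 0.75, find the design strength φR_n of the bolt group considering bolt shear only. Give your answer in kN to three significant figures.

A_b = π × 12² / 4 = 113.1 mm².
R_n = F_nv · A_b · n · n_s = 469 × 113.1 × 8 × 1 / 1000 = 424.3 kN.
Design strength φR_n = 0.75 × 424.3 = 318 kN.

318 kN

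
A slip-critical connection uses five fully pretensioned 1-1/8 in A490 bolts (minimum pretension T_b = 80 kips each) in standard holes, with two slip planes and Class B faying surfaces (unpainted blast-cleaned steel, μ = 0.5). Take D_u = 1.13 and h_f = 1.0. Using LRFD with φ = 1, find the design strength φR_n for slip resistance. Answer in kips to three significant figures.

R_n = μ · D_u · h_f · T_b · n_s · n_b = 0.5 × 1.13 × 1.0 × 80 × 2 × 5 = 452 kips.
Design strength φR_n = 1 × 452 = 452 kips.

452 kips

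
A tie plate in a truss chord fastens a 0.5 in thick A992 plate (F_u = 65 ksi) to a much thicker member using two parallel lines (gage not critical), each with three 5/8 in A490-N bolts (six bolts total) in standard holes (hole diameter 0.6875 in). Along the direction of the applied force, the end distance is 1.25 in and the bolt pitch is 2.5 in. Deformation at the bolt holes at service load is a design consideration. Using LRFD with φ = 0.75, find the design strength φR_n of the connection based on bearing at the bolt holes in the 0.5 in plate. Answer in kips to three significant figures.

Per bolt r_n = 1.2 l_c t F_u ≤ 2.4 d t F_u; upper limit = 2.4 × 0.625 × 0.5 × 65 = 48.75 kips.
Edge bolt: l_c = 1.25 − 0.6875/2 = 0.9062 in → 1.2 × 0.9062 × 0.5 × 65 = 35.34 → r_n = 35.34 kips.
Interior bolts: l_c = 2.5 − 0.6875 = 1.812 in → 1.2 × 1.812 × 0.5 × 65 = 70.69 → r_n = 48.75 kips.
R_n = 2 × 35.34 + 4 × 48.75 = 265.7 kips.
Design strength φR_n = 0.75 × 265.7 = 199 kips.

199 kips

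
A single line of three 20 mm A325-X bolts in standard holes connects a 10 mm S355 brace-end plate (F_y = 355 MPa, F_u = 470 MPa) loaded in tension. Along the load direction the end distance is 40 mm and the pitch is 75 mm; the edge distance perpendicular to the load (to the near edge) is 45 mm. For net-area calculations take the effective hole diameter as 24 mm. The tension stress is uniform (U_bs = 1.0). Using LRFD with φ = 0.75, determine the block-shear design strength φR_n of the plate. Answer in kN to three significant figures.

391 kN

Shear plane L_v = 40 + 2·75 = 190 mm; A_gv = 190 × 10 = 1900 mm².
A_nv = (190 − 2.5·24) × 10 = 1300 mm².
A_nt = (45 − 0.5·24) × 10 = 330 mm².
0.6 F_u A_nv = 366.6 kN; 0.6 F_y A_gv = 404.7 kN → shear rupture governs the shear term.
R_n = 366.6 + 1.0 × 470 × 330 / 1000 = 521.7 kN.
Design strength φR_n = 0.75 × 521.7 = 391 kN.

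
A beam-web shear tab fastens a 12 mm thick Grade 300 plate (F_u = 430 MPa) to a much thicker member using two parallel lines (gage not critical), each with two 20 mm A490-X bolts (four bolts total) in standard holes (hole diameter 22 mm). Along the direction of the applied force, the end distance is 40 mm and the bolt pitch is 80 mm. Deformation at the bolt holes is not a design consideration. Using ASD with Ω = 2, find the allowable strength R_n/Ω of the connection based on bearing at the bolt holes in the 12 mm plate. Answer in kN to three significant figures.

534 kN

Per bolt r_n = 1.5 l_c t F_u ≤ 3.0 d t F_u; upper limit = 3.0 × 20 × 12 × 430 / 1000 = 309.6 kN.
Edge bolt: l_c = 40 − 22/2 = 29 mm → 1.5 × 29 × 12 × 430 / 1000 = 224.5 → r_n = 224.5 kN.
Interior bolts: l_c = 80 − 22 = 58 mm → 1.5 × 58 × 12 × 430 / 1000 = 448.9 → r_n = 309.6 kN.
R_n = 2 × 224.5 + 2 × 309.6 = 1068 kN.
Allowable strength R_n/Ω = 1068 / 2 = 534 kN.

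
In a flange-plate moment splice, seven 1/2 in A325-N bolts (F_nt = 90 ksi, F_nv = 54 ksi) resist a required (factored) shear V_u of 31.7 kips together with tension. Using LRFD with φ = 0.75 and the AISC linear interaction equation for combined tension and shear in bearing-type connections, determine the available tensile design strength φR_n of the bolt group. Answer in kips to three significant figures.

67.8 kips

A_b = π·0.5²/4 = 0.1963 in²; f_rv = 31.7 / (7 × 0.1963) = 23.06 ksi.
F'_nt = 1.3 F_nt − (F_nt / φF_nv) f_rv = 1.3·90 − (90/(0.75·54))·23.06 = 65.75 ksi, capped at F_nt → F'_nt = 65.75 ksi.
R_n = F'_nt · A_b · n = 65.75 × 0.1963 × 7 = 90.37 kips.
Design strength φR_n = 0.75 × 90.37 = 67.8 kips.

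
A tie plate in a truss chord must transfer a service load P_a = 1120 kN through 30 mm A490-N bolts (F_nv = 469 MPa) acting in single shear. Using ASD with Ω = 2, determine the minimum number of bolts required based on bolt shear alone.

7 bolts

A_b = π·30²/4 = 706.9 mm².
Per-bolt allowable strength R_n/Ω = 469 × 706.9 × 1 / 1000 / 2 = 165.8 kN.
n ≥ 1120 / 165.8 = 6.757 → use 7 bolts.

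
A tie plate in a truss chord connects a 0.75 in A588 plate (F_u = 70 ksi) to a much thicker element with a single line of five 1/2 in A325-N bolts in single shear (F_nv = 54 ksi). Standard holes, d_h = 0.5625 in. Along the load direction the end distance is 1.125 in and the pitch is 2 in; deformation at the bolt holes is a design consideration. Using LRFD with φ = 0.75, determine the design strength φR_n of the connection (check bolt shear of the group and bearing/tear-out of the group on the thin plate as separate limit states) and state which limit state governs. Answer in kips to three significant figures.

Bolt shear: A_b = π·0.5²/4 = 0.1963 in²; R_n = 54 × 0.1963 × 5 × 1 = 53.01 kips → 0.75 × 53.01 = 39.8 kips.
Bearing (1.2 l_c t F_u ≤ 2.4 d t F_u): upper limit = 2.4·0.5·0.75·70 = 63 kips.
  Edge l_c = 1.125 − 0.5625/2 = 0.8438 → r_n = 53.16 kips; interior l_c = 2 − 0.5625 = 1.438 → r_n = 63 kips.
  R_n,bearing = 1·53.16 + 4·63 = 305.2 kips → 0.75 × 305.2 = 229 kips.
Bolt shear governs: 39.8 kips.

39.8 kips (bolt shear governs)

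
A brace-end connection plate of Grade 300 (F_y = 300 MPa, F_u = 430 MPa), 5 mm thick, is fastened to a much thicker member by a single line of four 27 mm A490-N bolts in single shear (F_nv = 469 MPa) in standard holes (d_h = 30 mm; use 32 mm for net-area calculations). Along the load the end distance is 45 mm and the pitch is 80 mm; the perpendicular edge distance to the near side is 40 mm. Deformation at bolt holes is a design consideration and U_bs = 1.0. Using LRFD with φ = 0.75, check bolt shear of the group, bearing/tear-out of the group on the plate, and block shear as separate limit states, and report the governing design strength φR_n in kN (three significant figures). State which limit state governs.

206 kN (block shear governs)

Bolt shear: A_b = π·27²/4 = 572.6 mm²; R_n = 469 × 572.6 × 4 × 1 / 1000 = 1074 kN → 0.75 × 1074 = 806 kN.
Bearing: edge l_c = 30, r_n = 77.4 kN; interior l_c = 50, r_n = 129 kN; R_n = 77.4 + 3·129 = 464.4 kN → 348 kN.
Block shear: A_gv = 1425, A_nv = 865, A_nt = 120 mm²; R_n = min(0.6F_uA_nv, 0.6F_yA_gv) + U_bs·F_u·A_nt = 274.8 kN → 206 kN.
Block shear governs: 206 kN.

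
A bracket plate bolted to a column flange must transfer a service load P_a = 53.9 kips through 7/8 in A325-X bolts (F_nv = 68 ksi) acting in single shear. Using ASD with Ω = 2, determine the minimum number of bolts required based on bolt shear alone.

3 bolts

A_b = π·0.875²/4 = 0.6013 in².
Per-bolt allowable strength R_n/Ω = 68 × 0.6013 × 1 / 2 = 20.44 kips.
n ≥ 53.9 / 20.44 = 2.636 → use 3 bolts.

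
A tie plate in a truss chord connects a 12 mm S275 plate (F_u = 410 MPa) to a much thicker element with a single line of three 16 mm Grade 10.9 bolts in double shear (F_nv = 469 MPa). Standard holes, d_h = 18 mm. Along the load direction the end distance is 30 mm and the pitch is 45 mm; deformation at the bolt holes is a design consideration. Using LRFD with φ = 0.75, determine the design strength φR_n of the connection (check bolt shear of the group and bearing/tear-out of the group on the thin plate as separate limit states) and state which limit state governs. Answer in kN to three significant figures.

Bolt shear: A_b = π·16²/4 = 201.1 mm²; R_n = 469 × 201.1 × 3 × 2 / 1000 = 565.8 kN → 0.75 × 565.8 = 424 kN.
Bearing (1.2 l_c t F_u ≤ 2.4 d t F_u): upper limit = 2.4·16·12·410 / 1000 = 188.9 kN.
  Edge l_c = 30 − 18/2 = 21 → r_n = 124 kN; interior l_c = 45 − 18 = 27 → r_n = 159.4 kN.
  R_n,bearing = 1·124 + 2·159.4 = 442.8 kN → 0.75 × 442.8 = 332 kN.
Bearing governs: 332 kN.

332 kN (bearing governs)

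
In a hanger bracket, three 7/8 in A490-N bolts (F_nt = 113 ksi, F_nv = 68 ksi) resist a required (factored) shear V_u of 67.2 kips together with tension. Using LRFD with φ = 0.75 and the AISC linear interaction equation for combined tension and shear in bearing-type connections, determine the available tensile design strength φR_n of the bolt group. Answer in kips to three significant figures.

A_b = π·0.875²/4 = 0.6013 in²; f_rv = 67.2 / (3 × 0.6013) = 37.25 ksi.
F'_nt = 1.3 F_nt − (F_nt / φF_nv) f_rv = 1.3·113 − (113/(0.75·68))·37.25 = 64.36 ksi, capped at F_nt → F'_nt = 64.36 ksi.
R_n = F'_nt · A_b · n = 64.36 × 0.6013 × 3 = 116.1 kips.
Design strength φR_n = 0.75 × 116.1 = 87.1 kips.

87.1 kips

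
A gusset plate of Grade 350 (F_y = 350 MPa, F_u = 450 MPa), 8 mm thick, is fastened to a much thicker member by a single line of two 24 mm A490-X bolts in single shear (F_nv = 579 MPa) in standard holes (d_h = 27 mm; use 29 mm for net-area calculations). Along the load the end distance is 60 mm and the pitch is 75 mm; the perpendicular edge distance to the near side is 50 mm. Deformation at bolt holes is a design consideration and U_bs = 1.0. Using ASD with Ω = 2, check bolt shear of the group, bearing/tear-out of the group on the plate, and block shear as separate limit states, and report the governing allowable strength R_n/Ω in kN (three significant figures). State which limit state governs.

Bolt shear: A_b = π·24²/4 = 452.4 mm²; R_n = 579 × 452.4 × 2 × 1 / 1000 = 523.9 kN → 523.9 / 2 = 262 kN.
Bearing: edge l_c = 46.5, r_n = 200.9 kN; interior l_c = 48, r_n = 207.4 kN; R_n = 200.9 + 1·207.4 = 408.2 kN → 204 kN.
Block shear: A_gv = 1080, A_nv = 732, A_nt = 284 mm²; R_n = min(0.6F_uA_nv, 0.6F_yA_gv) + U_bs·F_u·A_nt = 325.4 kN → 163 kN.
Block shear governs: 163 kN.

163 kN (block shear governs)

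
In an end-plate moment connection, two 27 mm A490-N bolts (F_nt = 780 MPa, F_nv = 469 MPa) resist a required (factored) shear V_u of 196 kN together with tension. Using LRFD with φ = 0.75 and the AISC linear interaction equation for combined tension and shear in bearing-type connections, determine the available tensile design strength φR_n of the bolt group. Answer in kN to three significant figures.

545 kN

A_b = π·27²/4 = 572.6 mm²; f_rv = 196 × 1000 / (2 × 572.6) = 171.2 MPa.
F'_nt = 1.3 F_nt − (F_nt / φF_nv) f_rv = 1.3·780 − (780/(0.75·469))·171.2 = 634.4 MPa, capped at F_nt → F'_nt = 634.4 MPa.
R_n = F'_nt · A_b · n = 634.4 × 572.6 × 2 / 1000 = 726.5 kN.
Design strength φR_n = 0.75 × 726.5 = 545 kN.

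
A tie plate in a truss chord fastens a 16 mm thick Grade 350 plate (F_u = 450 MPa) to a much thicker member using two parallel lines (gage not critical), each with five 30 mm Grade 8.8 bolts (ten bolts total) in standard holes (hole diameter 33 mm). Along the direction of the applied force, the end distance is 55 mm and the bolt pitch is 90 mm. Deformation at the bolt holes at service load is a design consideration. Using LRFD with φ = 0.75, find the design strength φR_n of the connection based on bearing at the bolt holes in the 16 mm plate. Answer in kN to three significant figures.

3450 kN

Per bolt r_n = 1.2 l_c t F_u ≤ 2.4 d t F_u; upper limit = 2.4 × 30 × 16 × 450 / 1000 = 518.4 kN.
Edge bolt: l_c = 55 − 33/2 = 38.5 mm → 1.2 × 38.5 × 16 × 450 / 1000 = 332.6 → r_n = 332.6 kN.
Interior bolts: l_c = 90 − 33 = 57 mm → 1.2 × 57 × 16 × 450 / 1000 = 492.5 → r_n = 492.5 kN.
R_n = 2 × 332.6 + 8 × 492.5 = 4605 kN.
Design strength φR_n = 0.75 × 4605 = 3450 kN.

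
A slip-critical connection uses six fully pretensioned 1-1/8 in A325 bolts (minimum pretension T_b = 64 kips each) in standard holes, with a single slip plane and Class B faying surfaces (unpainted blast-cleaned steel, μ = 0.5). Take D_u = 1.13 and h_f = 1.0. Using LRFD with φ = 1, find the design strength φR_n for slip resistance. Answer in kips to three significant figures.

217 kips

R_n = μ · D_u · h_f · T_b · n_s · n_b = 0.5 × 1.13 × 1.0 × 64 × 1 × 6 = 217 kips.
Design strength φR_n = 1 × 217 = 217 kips.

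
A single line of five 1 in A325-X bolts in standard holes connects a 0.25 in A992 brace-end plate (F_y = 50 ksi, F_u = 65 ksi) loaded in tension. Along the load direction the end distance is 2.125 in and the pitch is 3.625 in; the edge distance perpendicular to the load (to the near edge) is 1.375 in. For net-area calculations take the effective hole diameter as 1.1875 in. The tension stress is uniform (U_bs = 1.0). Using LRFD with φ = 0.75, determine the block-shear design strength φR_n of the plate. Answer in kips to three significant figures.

92 kips

Shear plane L_v = 2.125 + 4·3.625 = 16.62 in; A_gv = 16.62 × 0.25 = 4.156 in².
A_nv = (16.62 − 4.5·1.1875) × 0.25 = 2.82 in².
A_nt = (1.375 − 0.5·1.1875) × 0.25 = 0.1953 in².
0.6 F_u A_nv = 110 kips; 0.6 F_y A_gv = 124.7 kips → shear rupture governs the shear term.
R_n = 110 + 1.0 × 65 × 0.1953 = 122.7 kips.
Design strength φR_n = 0.75 × 122.7 = 92 kips.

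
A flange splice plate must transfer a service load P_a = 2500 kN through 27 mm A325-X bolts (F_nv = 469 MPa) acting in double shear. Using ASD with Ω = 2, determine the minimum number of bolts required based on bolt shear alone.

A_b = π·27²/4 = 572.6 mm².
Per-bolt allowable strength R_n/Ω = 469 × 572.6 × 2 / 1000 / 2 = 268.5 kN.
n ≥ 2500 / 268.5 = 9.31 → use 10 bolts.

10 bolts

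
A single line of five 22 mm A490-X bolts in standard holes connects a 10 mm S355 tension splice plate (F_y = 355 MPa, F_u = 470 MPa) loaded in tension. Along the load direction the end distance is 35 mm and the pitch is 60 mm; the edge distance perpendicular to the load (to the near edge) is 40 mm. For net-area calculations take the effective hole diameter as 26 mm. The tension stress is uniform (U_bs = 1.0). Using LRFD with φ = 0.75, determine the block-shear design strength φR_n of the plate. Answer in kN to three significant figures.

Shear plane L_v = 35 + 4·60 = 275 mm; A_gv = 275 × 10 = 2750 mm².
A_nv = (275 − 4.5·26) × 10 = 1580 mm².
A_nt = (40 − 0.5·26) × 10 = 270 mm².
0.6 F_u A_nv = 445.6 kN; 0.6 F_y A_gv = 585.8 kN → shear rupture governs the shear term.
R_n = 445.6 + 1.0 × 470 × 270 / 1000 = 572.5 kN.
Design strength φR_n = 0.75 × 572.5 = 429 kN.

429 kN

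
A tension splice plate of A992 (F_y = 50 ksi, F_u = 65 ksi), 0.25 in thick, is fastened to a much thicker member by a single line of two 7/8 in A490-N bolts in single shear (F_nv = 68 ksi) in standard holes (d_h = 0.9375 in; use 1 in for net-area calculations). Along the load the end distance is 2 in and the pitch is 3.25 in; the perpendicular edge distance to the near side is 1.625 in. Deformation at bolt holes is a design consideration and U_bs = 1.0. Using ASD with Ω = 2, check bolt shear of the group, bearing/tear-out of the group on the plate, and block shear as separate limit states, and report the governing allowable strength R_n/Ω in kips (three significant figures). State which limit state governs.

Bolt shear: A_b = π·0.875²/4 = 0.6013 in²; R_n = 68 × 0.6013 × 2 × 1 = 81.78 kips → 81.78 / 2 = 40.9 kips.
Bearing: edge l_c = 1.531, r_n = 29.86 kips; interior l_c = 2.312, r_n = 34.12 kips; R_n = 29.86 + 1·34.12 = 63.98 kips → 32 kips.
Block shear: A_gv = 1.312, A_nv = 0.9375, A_nt = 0.2812 in²; R_n = min(0.6F_uA_nv, 0.6F_yA_gv) + U_bs·F_u·A_nt = 54.84 kips → 27.4 kips.
Block shear governs: 27.4 kips.

27.4 kips (block shear governs)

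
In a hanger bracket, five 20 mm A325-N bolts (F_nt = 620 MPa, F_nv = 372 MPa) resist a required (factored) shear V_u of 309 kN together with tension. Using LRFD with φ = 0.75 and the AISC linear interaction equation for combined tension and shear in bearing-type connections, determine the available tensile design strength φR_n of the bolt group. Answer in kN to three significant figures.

A_b = π·20²/4 = 314.2 mm²; f_rv = 309 × 1000 / (5 × 314.2) = 196.7 MPa.
F'_nt = 1.3 F_nt − (F_nt / φF_nv) f_rv = 1.3·620 − (620/(0.75·372))·196.7 = 368.9 MPa, capped at F_nt → F'_nt = 368.9 MPa.
R_n = F'_nt · A_b · n = 368.9 × 314.2 × 5 / 1000 = 579.4 kN.
Design strength φR_n = 0.75 × 579.4 = 435 kN.

435 kN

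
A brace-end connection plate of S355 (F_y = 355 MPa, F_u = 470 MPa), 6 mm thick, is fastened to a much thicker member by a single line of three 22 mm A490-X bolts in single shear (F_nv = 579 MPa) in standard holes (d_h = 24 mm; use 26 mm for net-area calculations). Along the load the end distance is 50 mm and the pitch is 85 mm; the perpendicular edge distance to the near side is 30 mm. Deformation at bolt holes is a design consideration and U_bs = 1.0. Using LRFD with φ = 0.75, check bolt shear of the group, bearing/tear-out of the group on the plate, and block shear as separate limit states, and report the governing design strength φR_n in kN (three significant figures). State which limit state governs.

Bolt shear: A_b = π·22²/4 = 380.1 mm²; R_n = 579 × 380.1 × 3 × 1 / 1000 = 660.3 kN → 0.75 × 660.3 = 495 kN.
Bearing: edge l_c = 38, r_n = 128.6 kN; interior l_c = 61, r_n = 148.9 kN; R_n = 128.6 + 2·148.9 = 426.4 kN → 320 kN.
Block shear: A_gv = 1320, A_nv = 930, A_nt = 102 mm²; R_n = min(0.6F_uA_nv, 0.6F_yA_gv) + U_bs·F_u·A_nt = 310.2 kN → 233 kN.
Block shear governs: 233 kN.

233 kN (block shear governs)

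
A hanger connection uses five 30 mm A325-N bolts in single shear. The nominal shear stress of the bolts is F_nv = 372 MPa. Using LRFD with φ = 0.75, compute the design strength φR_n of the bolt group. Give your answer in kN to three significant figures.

986 kN

A_b = π × 30² / 4 = 706.9 mm².
R_n = F_nv · A_b · n · n_s = 372 × 706.9 × 5 × 1 / 1000 = 1315 kN.
Design strength φR_n = 0.75 × 1315 = 986 kN.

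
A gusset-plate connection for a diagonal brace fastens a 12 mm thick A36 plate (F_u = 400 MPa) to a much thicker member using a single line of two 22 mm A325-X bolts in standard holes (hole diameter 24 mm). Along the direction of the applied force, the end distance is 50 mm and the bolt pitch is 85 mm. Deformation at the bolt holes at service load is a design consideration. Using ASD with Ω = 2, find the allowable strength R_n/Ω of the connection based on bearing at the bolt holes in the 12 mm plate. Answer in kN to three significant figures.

236 kN

Per bolt r_n = 1.2 l_c t F_u ≤ 2.4 d t F_u; upper limit = 2.4 × 22 × 12 × 400 / 1000 = 253.4 kN.
Edge bolt: l_c = 50 − 24/2 = 38 mm → 1.2 × 38 × 12 × 400 / 1000 = 218.9 → r_n = 218.9 kN.
Interior bolts: l_c = 85 − 24 = 61 mm → 1.2 × 61 × 12 × 400 / 1000 = 351.4 → r_n = 253.4 kN.
R_n = 1 × 218.9 + 1 × 253.4 = 472.3 kN.
Allowable strength R_n/Ω = 472.3 / 2 = 236 kN.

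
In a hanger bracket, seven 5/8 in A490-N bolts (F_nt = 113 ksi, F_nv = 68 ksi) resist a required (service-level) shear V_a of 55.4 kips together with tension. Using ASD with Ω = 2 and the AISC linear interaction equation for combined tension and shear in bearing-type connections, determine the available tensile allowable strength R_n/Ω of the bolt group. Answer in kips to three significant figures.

65.7 kips

A_b = π·0.625²/4 = 0.3068 in²; f_rv = 55.4 / (7 × 0.3068) = 25.8 ksi.
F'_nt = 1.3 F_nt − (Ω F_nt / F_nv) f_rv = 1.3·113 − (2·113/68)·25.8 = 61.16 ksi, capped at F_nt → F'_nt = 61.16 ksi.
R_n = F'_nt · A_b · n = 61.16 × 0.3068 × 7 = 131.4 kips.
Allowable strength R_n/Ω = 131.4 / 2 = 65.7 kips.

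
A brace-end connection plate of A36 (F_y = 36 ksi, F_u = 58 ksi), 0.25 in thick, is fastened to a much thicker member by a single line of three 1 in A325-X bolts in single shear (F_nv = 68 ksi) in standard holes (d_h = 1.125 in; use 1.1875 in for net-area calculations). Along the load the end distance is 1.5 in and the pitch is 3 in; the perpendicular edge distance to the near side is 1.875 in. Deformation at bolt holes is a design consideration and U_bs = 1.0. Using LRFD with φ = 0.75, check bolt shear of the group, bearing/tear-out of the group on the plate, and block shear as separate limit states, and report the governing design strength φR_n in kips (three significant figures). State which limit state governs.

43.5 kips (block shear governs)

Bolt shear: A_b = π·1²/4 = 0.7854 in²; R_n = 68 × 0.7854 × 3 × 1 = 160.2 kips → 0.75 × 160.2 = 120 kips.
Bearing: edge l_c = 0.9375, r_n = 16.31 kips; interior l_c = 1.875, r_n = 32.62 kips; R_n = 16.31 + 2·32.62 = 81.56 kips → 61.2 kips.
Block shear: A_gv = 1.875, A_nv = 1.133, A_nt = 0.3203 in²; R_n = min(0.6F_uA_nv, 0.6F_yA_gv) + U_bs·F_u·A_nt = 58 kips → 43.5 kips.
Block shear governs: 43.5 kips.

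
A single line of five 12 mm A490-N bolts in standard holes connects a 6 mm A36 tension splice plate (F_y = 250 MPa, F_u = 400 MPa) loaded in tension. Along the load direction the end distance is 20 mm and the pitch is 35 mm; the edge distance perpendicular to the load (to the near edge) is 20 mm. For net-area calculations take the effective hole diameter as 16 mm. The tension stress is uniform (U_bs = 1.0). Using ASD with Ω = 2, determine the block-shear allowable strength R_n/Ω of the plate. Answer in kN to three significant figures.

Shear plane L_v = 20 + 4·35 = 160 mm; A_gv = 160 × 6 = 960 mm².
A_nv = (160 − 4.5·16) × 6 = 528 mm².
A_nt = (20 − 0.5·16) × 6 = 72 mm².
0.6 F_u A_nv = 126.7 kN; 0.6 F_y A_gv = 144 kN → shear rupture governs the shear term.
R_n = 126.7 + 1.0 × 400 × 72 / 1000 = 155.5 kN.
Allowable strength R_n/Ω = 155.5 / 2 = 77.8 kN.

77.8 kN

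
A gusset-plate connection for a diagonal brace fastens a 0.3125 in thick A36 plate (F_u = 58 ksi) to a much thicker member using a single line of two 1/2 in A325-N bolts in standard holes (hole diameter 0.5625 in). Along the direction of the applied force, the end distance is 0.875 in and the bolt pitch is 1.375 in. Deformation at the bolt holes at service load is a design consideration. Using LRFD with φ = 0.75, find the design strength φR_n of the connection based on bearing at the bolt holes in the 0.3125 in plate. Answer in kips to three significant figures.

22.9 kips

Per bolt r_n = 1.2 l_c t F_u ≤ 2.4 d t F_u; upper limit = 2.4 × 0.5 × 0.3125 × 58 = 21.75 kips.
Edge bolt: l_c = 0.875 − 0.5625/2 = 0.5938 in → 1.2 × 0.5938 × 0.3125 × 58 = 12.91 → r_n = 12.91 kips.
Interior bolts: l_c = 1.375 − 0.5625 = 0.8125 in → 1.2 × 0.8125 × 0.3125 × 58 = 17.67 → r_n = 17.67 kips.
R_n = 1 × 12.91 + 1 × 17.67 = 30.59 kips.
Design strength φR_n = 0.75 × 30.59 = 22.9 kips.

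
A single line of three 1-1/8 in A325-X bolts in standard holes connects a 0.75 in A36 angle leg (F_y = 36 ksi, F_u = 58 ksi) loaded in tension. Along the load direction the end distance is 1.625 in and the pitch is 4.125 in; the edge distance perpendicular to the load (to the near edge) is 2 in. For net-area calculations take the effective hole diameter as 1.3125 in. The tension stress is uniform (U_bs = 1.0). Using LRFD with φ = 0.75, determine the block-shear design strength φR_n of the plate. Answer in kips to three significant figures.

Shear plane L_v = 1.625 + 2·4.125 = 9.875 in; A_gv = 9.875 × 0.75 = 7.406 in².
A_nv = (9.875 − 2.5·1.3125) × 0.75 = 4.945 in².
A_nt = (2 − 0.5·1.3125) × 0.75 = 1.008 in².
0.6 F_u A_nv = 172.1 kips; 0.6 F_y A_gv = 160 kips → shear yielding governs the shear term.
R_n = 160 + 1.0 × 58 × 1.008 = 218.4 kips.
Design strength φR_n = 0.75 × 218.4 = 164 kips.

164 kips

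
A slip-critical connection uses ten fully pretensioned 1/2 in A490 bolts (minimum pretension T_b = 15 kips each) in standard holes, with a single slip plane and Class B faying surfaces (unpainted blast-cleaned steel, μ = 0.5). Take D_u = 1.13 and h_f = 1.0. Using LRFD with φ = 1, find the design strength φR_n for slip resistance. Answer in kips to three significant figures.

84.8 kips

R_n = μ · D_u · h_f · T_b · n_s · n_b = 0.5 × 1.13 × 1.0 × 15 × 1 × 10 = 84.75 kips.
Design strength φR_n = 1 × 84.75 = 84.8 kips.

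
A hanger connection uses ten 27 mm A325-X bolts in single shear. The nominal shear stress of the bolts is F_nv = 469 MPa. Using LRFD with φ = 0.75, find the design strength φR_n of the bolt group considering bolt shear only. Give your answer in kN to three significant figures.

A_b = π × 27² / 4 = 572.6 mm².
R_n = F_nv · A_b · n · n_s = 469 × 572.6 × 10 × 1 / 1000 = 2685 kN.
Design strength φR_n = 0.75 × 2685 = 2010 kN.

2010 kN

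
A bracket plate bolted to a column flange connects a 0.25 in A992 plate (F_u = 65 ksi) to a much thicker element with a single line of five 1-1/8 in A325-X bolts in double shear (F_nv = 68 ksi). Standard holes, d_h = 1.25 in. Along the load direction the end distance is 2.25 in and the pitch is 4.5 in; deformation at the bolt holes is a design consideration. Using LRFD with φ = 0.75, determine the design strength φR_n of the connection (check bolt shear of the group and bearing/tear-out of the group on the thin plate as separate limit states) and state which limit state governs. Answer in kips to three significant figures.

Bolt shear: A_b = π·1.125²/4 = 0.994 in²; R_n = 68 × 0.994 × 5 × 2 = 675.9 kips → 0.75 × 675.9 = 507 kips.
Bearing (1.2 l_c t F_u ≤ 2.4 d t F_u): upper limit = 2.4·1.125·0.25·65 = 43.87 kips.
  Edge l_c = 2.25 − 1.25/2 = 1.625 → r_n = 31.69 kips; interior l_c = 4.5 − 1.25 = 3.25 → r_n = 43.87 kips.
  R_n,bearing = 1·31.69 + 4·43.87 = 207.2 kips → 0.75 × 207.2 = 155 kips.
Bearing governs: 155 kips.

155 kips (bearing governs)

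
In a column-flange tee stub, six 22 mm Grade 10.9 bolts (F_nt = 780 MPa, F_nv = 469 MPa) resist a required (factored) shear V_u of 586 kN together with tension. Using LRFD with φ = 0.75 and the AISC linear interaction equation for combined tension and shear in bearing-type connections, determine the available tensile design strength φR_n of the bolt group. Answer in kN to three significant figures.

760 kN

A_b = π·22²/4 = 380.1 mm²; f_rv = 586 × 1000 / (6 × 380.1) = 256.9 MPa.
F'_nt = 1.3 F_nt − (F_nt / φF_nv) f_rv = 1.3·780 − (780/(0.75·469))·256.9 = 444.3 MPa, capped at F_nt → F'_nt = 444.3 MPa.
R_n = F'_nt · A_b · n = 444.3 × 380.1 × 6 / 1000 = 1013 kN.
Design strength φR_n = 0.75 × 1013 = 760 kN.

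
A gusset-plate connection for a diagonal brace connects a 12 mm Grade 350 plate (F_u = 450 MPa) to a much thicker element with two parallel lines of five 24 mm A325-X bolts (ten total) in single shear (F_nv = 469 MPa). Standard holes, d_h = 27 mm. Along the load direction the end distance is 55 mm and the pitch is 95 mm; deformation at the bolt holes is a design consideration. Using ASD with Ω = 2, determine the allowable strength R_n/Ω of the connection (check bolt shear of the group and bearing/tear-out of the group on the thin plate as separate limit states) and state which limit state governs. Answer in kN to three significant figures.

Bolt shear: A_b = π·24²/4 = 452.4 mm²; R_n = 469 × 452.4 × 10 × 1 / 1000 = 2122 kN → 2122 / 2 = 1060 kN.
Bearing (1.2 l_c t F_u ≤ 2.4 d t F_u): upper limit = 2.4·24·12·450 / 1000 = 311 kN.
  Edge l_c = 55 − 27/2 = 41.5 → r_n = 268.9 kN; interior l_c = 95 − 27 = 68 → r_n = 311 kN.
  R_n,bearing = 2·268.9 + 8·311 = 3026 kN → 3026 / 2 = 1510 kN.
Bolt shear governs: 1060 kN.

1060 kN (bolt shear governs)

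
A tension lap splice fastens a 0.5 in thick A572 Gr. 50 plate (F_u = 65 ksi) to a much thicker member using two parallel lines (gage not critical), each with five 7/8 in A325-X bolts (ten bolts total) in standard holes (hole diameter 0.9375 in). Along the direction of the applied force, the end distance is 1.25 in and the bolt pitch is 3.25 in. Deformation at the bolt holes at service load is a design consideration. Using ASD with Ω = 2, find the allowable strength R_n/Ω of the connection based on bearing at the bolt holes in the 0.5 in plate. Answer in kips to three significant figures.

Per bolt r_n = 1.2 l_c t F_u ≤ 2.4 d t F_u; upper limit = 2.4 × 0.875 × 0.5 × 65 = 68.25 kips.
Edge bolt: l_c = 1.25 − 0.9375/2 = 0.7812 in → 1.2 × 0.7812 × 0.5 × 65 = 30.47 → r_n = 30.47 kips.
Interior bolts: l_c = 3.25 − 0.9375 = 2.312 in → 1.2 × 2.312 × 0.5 × 65 = 90.19 → r_n = 68.25 kips.
R_n = 2 × 30.47 + 8 × 68.25 = 606.9 kips.
Allowable strength R_n/Ω = 606.9 / 2 = 303 kips.

303 kips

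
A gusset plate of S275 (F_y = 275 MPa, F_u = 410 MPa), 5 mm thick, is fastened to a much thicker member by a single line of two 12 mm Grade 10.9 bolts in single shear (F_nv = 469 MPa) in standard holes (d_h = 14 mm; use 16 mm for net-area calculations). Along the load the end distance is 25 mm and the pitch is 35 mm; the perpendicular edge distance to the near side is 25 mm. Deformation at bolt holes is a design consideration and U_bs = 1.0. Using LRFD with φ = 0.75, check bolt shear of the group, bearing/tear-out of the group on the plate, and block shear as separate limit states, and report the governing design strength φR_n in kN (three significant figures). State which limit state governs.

59.3 kN (block shear governs)

Bolt shear: A_b = π·12²/4 = 113.1 mm²; R_n = 469 × 113.1 × 2 × 1 / 1000 = 106.1 kN → 0.75 × 106.1 = 79.6 kN.
Bearing: edge l_c = 18, r_n = 44.28 kN; interior l_c = 21, r_n = 51.66 kN; R_n = 44.28 + 1·51.66 = 95.94 kN → 72 kN.
Block shear: A_gv = 300, A_nv = 180, A_nt = 85 mm²; R_n = min(0.6F_uA_nv, 0.6F_yA_gv) + U_bs·F_u·A_nt = 79.13 kN → 59.3 kN.
Block shear governs: 59.3 kN.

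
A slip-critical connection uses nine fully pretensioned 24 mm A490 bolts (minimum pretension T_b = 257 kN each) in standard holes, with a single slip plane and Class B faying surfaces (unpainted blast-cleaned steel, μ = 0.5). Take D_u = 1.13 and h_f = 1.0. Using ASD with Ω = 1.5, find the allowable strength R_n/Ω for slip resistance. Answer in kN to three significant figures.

R_n = μ · D_u · h_f · T_b · n_s · n_b = 0.5 × 1.13 × 1.0 × 257 × 1 × 9 = 1307 kN.
Allowable strength R_n/Ω = 1307 / 1.5 = 871 kN.

871 kN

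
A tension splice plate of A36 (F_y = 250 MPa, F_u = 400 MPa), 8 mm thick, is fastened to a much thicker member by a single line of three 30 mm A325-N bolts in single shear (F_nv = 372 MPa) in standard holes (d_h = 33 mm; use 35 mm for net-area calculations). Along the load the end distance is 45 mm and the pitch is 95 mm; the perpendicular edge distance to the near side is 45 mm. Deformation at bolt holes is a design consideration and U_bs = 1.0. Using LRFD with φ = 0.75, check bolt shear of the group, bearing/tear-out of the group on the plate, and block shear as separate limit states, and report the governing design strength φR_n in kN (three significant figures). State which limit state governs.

278 kN (block shear governs)

Bolt shear: A_b = π·30²/4 = 706.9 mm²; R_n = 372 × 706.9 × 3 × 1 / 1000 = 788.9 kN → 0.75 × 788.9 = 592 kN.
Bearing: edge l_c = 28.5, r_n = 109.4 kN; interior l_c = 62, r_n = 230.4 kN; R_n = 109.4 + 2·230.4 = 570.2 kN → 428 kN.
Block shear: A_gv = 1880, A_nv = 1180, A_nt = 220 mm²; R_n = min(0.6F_uA_nv, 0.6F_yA_gv) + U_bs·F_u·A_nt = 370 kN → 278 kN.
Block shear governs: 278 kN.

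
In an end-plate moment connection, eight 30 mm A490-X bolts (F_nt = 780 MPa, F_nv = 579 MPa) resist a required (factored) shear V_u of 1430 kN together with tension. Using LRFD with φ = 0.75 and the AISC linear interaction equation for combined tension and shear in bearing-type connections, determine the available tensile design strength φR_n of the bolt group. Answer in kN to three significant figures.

A_b = π·30²/4 = 706.9 mm²; f_rv = 1430 × 1000 / (8 × 706.9) = 252.9 MPa.
F'_nt = 1.3 F_nt − (F_nt / φF_nv) f_rv = 1.3·780 − (780/(0.75·579))·252.9 = 559.8 MPa, capped at F_nt → F'_nt = 559.8 MPa.
R_n = F'_nt · A_b · n = 559.8 × 706.9 × 8 / 1000 = 3165 kN.
Design strength φR_n = 0.75 × 3165 = 2370 kN.

2370 kN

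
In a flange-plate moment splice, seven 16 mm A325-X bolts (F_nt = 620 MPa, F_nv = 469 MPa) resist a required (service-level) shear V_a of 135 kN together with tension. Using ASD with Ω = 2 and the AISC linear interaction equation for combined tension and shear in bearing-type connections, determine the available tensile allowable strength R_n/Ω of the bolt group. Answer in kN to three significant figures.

A_b = π·16²/4 = 201.1 mm²; f_rv = 135 × 1000 / (7 × 201.1) = 95.92 MPa.
F'_nt = 1.3 F_nt − (Ω F_nt / F_nv) f_rv = 1.3·620 − (2·620/469)·95.92 = 552.4 MPa, capped at F_nt → F'_nt = 552.4 MPa.
R_n = F'_nt · A_b · n = 552.4 × 201.1 × 7 / 1000 = 777.5 kN.
Allowable strength R_n/Ω = 777.5 / 2 = 389 kN.

389 kN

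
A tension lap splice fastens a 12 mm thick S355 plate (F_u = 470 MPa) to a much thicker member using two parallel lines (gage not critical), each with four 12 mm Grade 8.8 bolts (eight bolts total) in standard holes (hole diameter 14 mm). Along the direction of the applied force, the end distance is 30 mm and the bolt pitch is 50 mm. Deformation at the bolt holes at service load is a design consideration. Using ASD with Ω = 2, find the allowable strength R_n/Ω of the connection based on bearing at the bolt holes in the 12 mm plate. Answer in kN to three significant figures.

643 kN

Per bolt r_n = 1.2 l_c t F_u ≤ 2.4 d t F_u; upper limit = 2.4 × 12 × 12 × 470 / 1000 = 162.4 kN.
Edge bolt: l_c = 30 − 14/2 = 23 mm → 1.2 × 23 × 12 × 470 / 1000 = 155.7 → r_n = 155.7 kN.
Interior bolts: l_c = 50 − 14 = 36 mm → 1.2 × 36 × 12 × 470 / 1000 = 243.6 → r_n = 162.4 kN.
R_n = 2 × 155.7 + 6 × 162.4 = 1286 kN.
Allowable strength R_n/Ω = 1286 / 2 = 643 kN.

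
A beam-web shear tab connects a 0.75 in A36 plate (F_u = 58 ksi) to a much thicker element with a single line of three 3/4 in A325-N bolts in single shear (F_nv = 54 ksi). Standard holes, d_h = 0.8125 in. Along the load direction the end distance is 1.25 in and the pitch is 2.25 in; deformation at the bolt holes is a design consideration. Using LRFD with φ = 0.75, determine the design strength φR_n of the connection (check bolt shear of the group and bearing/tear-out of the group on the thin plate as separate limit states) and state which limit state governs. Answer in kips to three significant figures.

Bolt shear: A_b = π·0.75²/4 = 0.4418 in²; R_n = 54 × 0.4418 × 3 × 1 = 71.57 kips → 0.75 × 71.57 = 53.7 kips.
Bearing (1.2 l_c t F_u ≤ 2.4 d t F_u): upper limit = 2.4·0.75·0.75·58 = 78.3 kips.
  Edge l_c = 1.25 − 0.8125/2 = 0.8438 → r_n = 44.04 kips; interior l_c = 2.25 − 0.8125 = 1.438 → r_n = 75.04 kips.
  R_n,bearing = 1·44.04 + 2·75.04 = 194.1 kips → 0.75 × 194.1 = 146 kips.
Bolt shear governs: 53.7 kips.

53.7 kips (bolt shear governs)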